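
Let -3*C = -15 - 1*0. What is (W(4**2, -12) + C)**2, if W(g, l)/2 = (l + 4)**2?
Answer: 17689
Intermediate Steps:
C = 5 (C = -(-15 - 1*0)/3 = -(-15 + 0)/3 = -1/3*(-15) = 5)
W(g, l) = 2*(4 + l)**2 (W(g, l) = 2*(l + 4)**2 = 2*(4 + l)**2)
(W(4**2, -12) + C)**2 = (2*(4 - 12)**2 + 5)**2 = (2*(-8)**2 + 5)**2 = (2*64 + 5)**2 = (128 + 5)**2 = 133**2 = 17689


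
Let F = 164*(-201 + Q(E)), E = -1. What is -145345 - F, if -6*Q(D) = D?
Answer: -337225/3 ≈ -1.1241e+5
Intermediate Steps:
Q(D) = -D/6
F = -98810/3 (F = 164*(-201 - ⅙*(-1)) = 164*(-201 + ⅙) = 164*(-1205/6) = -98810/3 ≈ -32937.)
-145345 - F = -145345 - 1*(-98810/3) = -145345 + 98810/3 = -337225/3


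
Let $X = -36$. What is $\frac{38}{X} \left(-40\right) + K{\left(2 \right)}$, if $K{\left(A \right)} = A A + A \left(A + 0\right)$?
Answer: $\frac{452}{9} \approx 50.222$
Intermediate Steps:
$K{\left(A \right)} = 2 A^{2}$ ($K{\left(A \right)} = A^{2} + A A = A^{2} + A^{2} = 2 A^{2}$)
$\frac{38}{X} \left(-40\right) + K{\left(2 \right)} = \frac{38}{-36} \left(-40\right) + 2 \cdot 2^{2} = 38 \left(- \frac{1}{36}\right) \left(-40\right) + 2 \cdot 4 = \left(- \frac{19}{18}\right) \left(-40\right) + 8 = \frac{380}{9} + 8 = \frac{452}{9}$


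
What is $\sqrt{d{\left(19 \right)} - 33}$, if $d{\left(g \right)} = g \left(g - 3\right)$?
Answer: $\sqrt{271} \approx 16.462$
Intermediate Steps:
$d{\left(g \right)} = g \left(-3 + g\right)$
$\sqrt{d{\left(19 \right)} - 33} = \sqrt{19 \left(-3 + 19\right) - 33} = \sqrt{19 \cdot 16 - 33} = \sqrt{304 - 33} = \sqrt{271}$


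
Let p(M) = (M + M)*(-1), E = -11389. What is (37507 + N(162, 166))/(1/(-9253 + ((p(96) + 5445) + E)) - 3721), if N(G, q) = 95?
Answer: -96442863/9543745 ≈ -10.105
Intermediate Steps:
p(M) = -2*M (p(M) = (2*M)*(-1) = -2*M)
(37507 + N(162, 166))/(1/(-9253 + ((p(96) + 5445) + E)) - 3721) = (37507 + 95)/(1/(-9253 + ((-2*96 + 5445) - 11389)) - 3721) = 37602/(1/(-9253 + ((-192 + 5445) - 11389)) - 3721) = 37602/(1/(-9253 + (5253 - 11389)) - 3721) = 37602/(1/(-9253 - 6136) - 3721) = 37602/(1/(-15389) - 3721) = 37602/(-1/15389 - 3721) = 37602/(-57262470/15389) = 37602*(-15389/57262470) = -96442863/9543745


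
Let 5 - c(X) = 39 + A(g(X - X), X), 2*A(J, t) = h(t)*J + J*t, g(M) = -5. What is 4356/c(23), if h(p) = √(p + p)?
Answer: 136488/353 - 14520*√46/353 ≈ 107.67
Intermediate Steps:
h(p) = √2*√p (h(p) = √(2*p) = √2*√p)
A(J, t) = J*t/2 + J*√2*√t/2 (A(J, t) = ((√2*√t)*J + J*t)/2 = (J*√2*√t + J*t)/2 = (J*t + J*√2*√t)/2 = J*t/2 + J*√2*√t/2)
c(X) = -34 + 5*X/2 + 5*√2*√X/2 (c(X) = 5 - (39 + (½)*(-5)*(X + √2*√X)) = 5 - (39 + (-5*X/2 - 5*√2*√X/2)) = 5 - (39 - 5*X/2 - 5*√2*√X/2) = 5 + (-39 + 5*X/2 + 5*√2*√X/2) = -34 + 5*X/2 + 5*√2*√X/2)
4356/c(23) = 4356/(-34 + (5/2)*23 + 5*√2*√23/2) = 4356/(-34 + 115/2 + 5*√46/2) = 4356/(47/2 + 5*√46/2)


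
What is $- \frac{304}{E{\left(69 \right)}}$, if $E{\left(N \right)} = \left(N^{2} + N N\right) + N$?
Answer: $- \frac{304}{9591} \approx -0.031696$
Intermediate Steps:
$E{\left(N \right)} = N + 2 N^{2}$ ($E{\left(N \right)} = \left(N^{2} + N^{2}\right) + N = 2 N^{2} + N = N + 2 N^{2}$)
$- \frac{304}{E{\left(69 \right)}} = - \frac{304}{69 \left(1 + 2 \cdot 69\right)} = - \frac{304}{69 \left(1 + 138\right)} = - \frac{304}{69 \cdot 139} = - \frac{304}{9591}$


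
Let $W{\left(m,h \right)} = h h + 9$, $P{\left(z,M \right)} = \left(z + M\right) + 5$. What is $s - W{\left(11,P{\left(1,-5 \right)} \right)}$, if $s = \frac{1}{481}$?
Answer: $- \frac{4809}{481} \approx -9.9979$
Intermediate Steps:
$P{\left(z,M \right)} = 5 + M + z$ ($P{\left(z,M \right)} = \left(M + z\right) + 5 = 5 + M + z$)
$W{\left(m,h \right)} = 9 + h^{2}$ ($W{\left(m,h \right)} = h^{2} + 9 = 9 + h^{2}$)
$s = \frac{1}{481} \approx 0.002079$
$s - W{\left(11,P{\left(1,-5 \right)} \right)} = \frac{1}{481} - \left(9 + \left(5 - 5 + 1\right)^{2}\right) = \frac{1}{481} - \left(9 + 1^{2}\right) = \frac{1}{481} - \left(9 + 1\right) = \frac{1}{481} - 10 = - \frac{4809}{481}$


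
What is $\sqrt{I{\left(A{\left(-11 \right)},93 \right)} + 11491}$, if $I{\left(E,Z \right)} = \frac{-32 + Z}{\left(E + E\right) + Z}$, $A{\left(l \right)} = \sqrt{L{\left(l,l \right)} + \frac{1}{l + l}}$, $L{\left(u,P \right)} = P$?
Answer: $\frac{\sqrt{3} \sqrt{\frac{11755964 + 103419 i \sqrt{66}}{341 + 3 i \sqrt{66}}}}{3} \approx 107.2 - 0.00021755 i$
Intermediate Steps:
$A{\left(l \right)} = \sqrt{l + \frac{1}{2 l}}$ ($A{\left(l \right)} = \sqrt{l + \frac{1}{l + l}} = \sqrt{l + \frac{1}{2 l}}$)
$I{\left(E,Z \right)} = \frac{-32 + Z}{Z + 2 E}$ ($I{\left(E,Z \right)} = \frac{-32 + Z}{2 E + Z} = \frac{-32 + Z}{Z + 2 E}$)
$\sqrt{I{\left(A{\left(-11 \right)},93 \right)} + 11491} = \sqrt{\frac{-32 + 93}{93 + 2 \frac{\sqrt{\frac{2}{-11} + 4 \left(-11\right)}}{2}} + 11491} = \sqrt{\frac{1}{93 + 2 \frac{\sqrt{2 \left(- \frac{1}{11}\right) - 44}}{2}} \cdot 61 + 11491} = \sqrt{\frac{1}{93 + 2 \frac{\sqrt{- \frac{2}{11} - 44}}{2}} \cdot 61 + 11491} = \sqrt{\frac{1}{93 + 2 \frac{\sqrt{- \frac{486}{11}}}{2}} \cdot 61 + 11491} = \sqrt{\frac{1}{93 + 2 \frac{\frac{9}{11} i \sqrt{66}}{2}} \cdot 61 + 11491} = \sqrt{\frac{1}{93 + 2 \frac{9 i \sqrt{66}}{22}} \cdot 61 + 11491} = \sqrt{\frac{1}{93 + \frac{9 i \sqrt{66}}{11}} \cdot 61 + 11491} = \sqrt{\frac{61}{93 + \frac{9 i \sqrt{66}}{11}} + 11491} = \sqrt{11491 + \frac{61}{93 + \frac{9 i \sqrt{66}}{11}}}$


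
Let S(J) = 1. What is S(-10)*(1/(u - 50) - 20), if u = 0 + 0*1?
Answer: -1001/50 ≈ -20.020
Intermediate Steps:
u = 0 (u = 0 + 0 = 0)
S(-10)*(1/(u - 50) - 20) = 1*(1/(0 - 50) - 20) = 1*(1/(-50) - 20) = 1*(-1/50 - 20) = 1*(-1001/50) = -1001/50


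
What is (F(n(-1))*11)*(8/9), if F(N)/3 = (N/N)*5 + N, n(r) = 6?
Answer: 968/3 ≈ 322.67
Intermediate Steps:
F(N) = 15 + 3*N (F(N) = 3*((N/N)*5 + N) = 3*(1*5 + N) = 3*(5 + N) = 15 + 3*N)
(F(n(-1))*11)*(8/9) = ((15 + 3*6)*11)*(8/9) = ((15 + 18)*11)*(8*(⅑)) = (33*11)*(8/9) = 363*(8/9) = 968/3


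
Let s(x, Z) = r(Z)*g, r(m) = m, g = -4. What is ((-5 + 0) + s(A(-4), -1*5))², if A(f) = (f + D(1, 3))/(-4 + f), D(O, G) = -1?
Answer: 225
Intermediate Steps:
A(f) = (-1 + f)/(-4 + f) (A(f) = (f - 1)/(-4 + f) = (-1 + f)/(-4 + f))
s(x, Z) = -4*Z (s(x, Z) = Z*(-4) = -4*Z)
((-5 + 0) + s(A(-4), -1*5))² = ((-5 + 0) - (-4)*5)² = (-5 - 4*(-5))² = (-5 + 20)² = 15² = 225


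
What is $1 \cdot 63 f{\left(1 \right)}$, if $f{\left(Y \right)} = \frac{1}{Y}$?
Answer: $63$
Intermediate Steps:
$1 \cdot 63 f{\left(1 \right)} = \frac{1 \cdot 63}{1} = 63 \cdot 1 = 63$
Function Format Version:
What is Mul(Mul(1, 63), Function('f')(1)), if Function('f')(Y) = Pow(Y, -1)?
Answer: 63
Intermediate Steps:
Mul(Mul(1, 63), Function('f')(1)) = Mul(Mul(1, 63), Pow(1, -1)) = Mul(63, 1) = 63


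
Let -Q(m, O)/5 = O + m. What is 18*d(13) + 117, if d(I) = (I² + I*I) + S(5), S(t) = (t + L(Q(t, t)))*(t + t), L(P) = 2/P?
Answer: 35469/5 ≈ 7093.8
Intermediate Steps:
Q(m, O) = -5*O - 5*m (Q(m, O) = -5*(O + m) = -5*O - 5*m)
S(t) = 2*t*(t - 1/(5*t)) (S(t) = (t + 2/(-5*t - 5*t))*(t + t) = (t + 2/((-10*t)))*(2*t) = (t + 2*(-1/(10*t)))*(2*t) = (t - 1/(5*t))*(2*t) = 2*t*(t - 1/(5*t)))
d(I) = 248/5 + 2*I² (d(I) = (I² + I*I) + (-⅖ + 2*5²) = (I² + I²) + (-⅖ + 2*25) = 2*I² + (-⅖ + 50) = 2*I² + 248/5 = 248/5 + 2*I²)
18*d(13) + 117 = 18*(248/5 + 2*13²) + 117 = 18*(248/5 + 2*169) + 117 = 18*(248/5 + 338) + 117 = 18*(1938/5) + 117 = 34884/5 + 117 = 35469/5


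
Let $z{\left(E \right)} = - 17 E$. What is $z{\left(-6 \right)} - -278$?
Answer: $380$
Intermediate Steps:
$z{\left(-6 \right)} - -278 = \left(-17\right) \left(-6\right) - -278 = 102 + 278 = 380$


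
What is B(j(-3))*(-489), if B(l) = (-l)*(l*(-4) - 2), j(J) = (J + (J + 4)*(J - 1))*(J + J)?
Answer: -3491460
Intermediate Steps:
j(J) = 2*J*(J + (-1 + J)*(4 + J)) (j(J) = (J + (4 + J)*(-1 + J))*(2*J) = (J + (-1 + J)*(4 + J))*(2*J) = 2*J*(J + (-1 + J)*(4 + J)))
B(l) = -l*(-2 - 4*l) (B(l) = (-l)*(-4*l - 2) = (-l)*(-2 - 4*l) = -l*(-2 - 4*l))
B(j(-3))*(-489) = (2*(2*(-3)*(-4 + (-3)**2 + 4*(-3)))*(1 + 2*(2*(-3)*(-4 + (-3)**2 + 4*(-3)))))*(-489) = (2*(2*(-3)*(-4 + 9 - 12))*(1 + 2*(2*(-3)*(-4 + 9 - 12))))*(-489) = (2*(2*(-3)*(-7))*(1 + 2*(2*(-3)*(-7))))*(-489) = (2*42*(1 + 2*42))*(-489) = (2*42*(1 + 84))*(-489) = (2*42*85)*(-489) = 7140*(-489) = -3491460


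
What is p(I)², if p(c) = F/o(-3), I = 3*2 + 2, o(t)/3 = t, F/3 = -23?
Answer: 529/9 ≈ 58.778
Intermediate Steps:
F = -69 (F = 3*(-23) = -69)
o(t) = 3*t
I = 8 (I = 6 + 2 = 8)
p(c) = 23/3 (p(c) = -69/(3*(-3)) = -69/(-9) = -69*(-⅑) = 23/3)
p(I)² = (23/3)² = 529/9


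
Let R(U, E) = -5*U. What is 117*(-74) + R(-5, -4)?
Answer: -8633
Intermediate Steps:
117*(-74) + R(-5, -4) = 117*(-74) - 5*(-5) = -8658 + 25 = -8633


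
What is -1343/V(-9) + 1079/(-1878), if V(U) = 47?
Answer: -2572867/88266 ≈ -29.149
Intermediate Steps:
-1343/V(-9) + 1079/(-1878) = -1343/47 + 1079/(-1878) = -1343*1/47 + 1079*(-1/1878) = -1343/47 - 1079/1878 = -2572867/88266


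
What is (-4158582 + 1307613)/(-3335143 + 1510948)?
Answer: 950323/608065 ≈ 1.5629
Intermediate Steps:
(-4158582 + 1307613)/(-3335143 + 1510948) = -2850969/(-1824195) = -2850969*(-1/1824195) = 950323/608065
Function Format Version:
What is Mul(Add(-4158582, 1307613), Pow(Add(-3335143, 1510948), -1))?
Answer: Rational(950323, 608065) ≈ 1.5629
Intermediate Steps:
Mul(Add(-4158582, 1307613), Pow(Add(-3335143, 1510948), -1)) = Mul(-2850969, Pow(-1824195, -1)) = Mul(-2850969, Rational(-1, 1824195)) = Rational(950323, 608065)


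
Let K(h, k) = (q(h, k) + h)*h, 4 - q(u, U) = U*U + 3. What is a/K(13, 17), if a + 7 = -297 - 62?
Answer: 366/3575 ≈ 0.10238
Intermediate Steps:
q(u, U) = 1 - U² (q(u, U) = 4 - (U*U + 3) = 4 - (U² + 3) = 4 - (3 + U²) = 4 + (-3 - U²) = 1 - U²)
a = -366 (a = -7 + (-297 - 62) = -7 - 359 = -366)
K(h, k) = h*(1 + h - k²) (K(h, k) = ((1 - k²) + h)*h = (1 + h - k²)*h = h*(1 + h - k²))
a/K(13, 17) = -366*1/(13*(1 + 13 - 1*17²)) = -366*1/(13*(1 + 13 - 1*289)) = -366*1/(13*(1 + 13 - 289)) = -366/(13*(-275)) = -366/(-3575) = -366*(-1/3575) = 366/3575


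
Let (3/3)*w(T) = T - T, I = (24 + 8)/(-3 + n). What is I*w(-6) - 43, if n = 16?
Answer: -43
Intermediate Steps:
I = 32/13 (I = (24 + 8)/(-3 + 16) = 32/13 ≈ 2.4615)
w(T) = 0 (w(T) = T - T = 0)
I*w(-6) - 43 = (32/13)*0 - 43 = 0 - 43 = -43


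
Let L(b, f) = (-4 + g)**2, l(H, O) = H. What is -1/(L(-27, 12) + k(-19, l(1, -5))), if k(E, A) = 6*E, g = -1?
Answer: 1/89 ≈ 0.011236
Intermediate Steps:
L(b, f) = 25 (L(b, f) = (-4 - 1)**2 = (-5)**2 = 25)
-1/(L(-27, 12) + k(-19, l(1, -5))) = -1/(25 + 6*(-19)) = -1/(25 - 114) = -1/(-89) = -1*(-1/89) = 1/89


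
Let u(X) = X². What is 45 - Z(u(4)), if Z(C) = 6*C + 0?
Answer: -51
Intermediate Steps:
Z(C) = 6*C
45 - Z(u(4)) = 45 - 6*4² = 45 - 6*16 = 45 - 1*96 = 45 - 96 = -51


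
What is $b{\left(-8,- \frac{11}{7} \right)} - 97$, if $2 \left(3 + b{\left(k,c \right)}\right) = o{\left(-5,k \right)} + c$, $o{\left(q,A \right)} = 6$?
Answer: $- \frac{1369}{14} \approx -97.786$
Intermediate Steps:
$b{\left(k,c \right)} = \frac{c}{2}$ ($b{\left(k,c \right)} = -3 + \frac{6 + c}{2} = -3 + \left(3 + \frac{c}{2}\right) = \frac{c}{2}$)
$b{\left(-8,- \frac{11}{7} \right)} - 97 = \frac{\left(-11\right) \frac{1}{7}}{2} - 97 = \frac{1}{2} \left(- \frac{11}{7}\right) - 97 = - \frac{11}{14} - 97 = - \frac{1369}{14}$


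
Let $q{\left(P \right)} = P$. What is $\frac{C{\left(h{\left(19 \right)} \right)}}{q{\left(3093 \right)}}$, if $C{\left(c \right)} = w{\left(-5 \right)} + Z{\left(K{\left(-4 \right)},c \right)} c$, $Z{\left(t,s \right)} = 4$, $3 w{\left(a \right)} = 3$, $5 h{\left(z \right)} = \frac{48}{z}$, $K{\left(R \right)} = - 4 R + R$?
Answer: $\frac{287}{293835} \approx 0.00097674$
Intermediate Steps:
$K{\left(R \right)} = - 3 R$
$h{\left(z \right)} = \frac{48}{5 z}$ ($h{\left(z \right)} = \frac{48 \frac{1}{z}}{5} = \frac{48}{5 z}$)
$w{\left(a \right)} = 1$ ($w{\left(a \right)} = \frac{1}{3} \cdot 3 = 1$)
$C{\left(c \right)} = 1 + 4 c$
$\frac{C{\left(h{\left(19 \right)} \right)}}{q{\left(3093 \right)}} = \frac{1 + 4 \frac{48}{5 \cdot 19}}{3093} = \left(1 + 4 \cdot \frac{48}{5} \cdot \frac{1}{19}\right) \frac{1}{3093} = \left(1 + 4 \cdot \frac{48}{95}\right) \frac{1}{3093} = \left(1 + \frac{192}{95}\right) \frac{1}{3093} = \frac{287}{95} \cdot \frac{1}{3093} = \frac{287}{293835}$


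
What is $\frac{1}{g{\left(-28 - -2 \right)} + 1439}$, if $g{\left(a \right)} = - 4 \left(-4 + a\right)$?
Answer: $\frac{1}{1559} \approx 0.00064144$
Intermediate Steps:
$g{\left(a \right)} = 16 - 4 a$
$\frac{1}{g{\left(-28 - -2 \right)} + 1439} = \frac{1}{\left(16 - 4 \left(-28 - -2\right)\right) + 1439} = \frac{1}{\left(16 - 4 \left(-28 + 2\right)\right) + 1439} = \frac{1}{\left(16 - -104\right) + 1439} = \frac{1}{\left(16 + 104\right) + 1439} = \frac{1}{120 + 1439} = \frac{1}{1559}$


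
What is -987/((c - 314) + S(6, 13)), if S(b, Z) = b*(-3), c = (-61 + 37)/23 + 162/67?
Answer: 1520967/509494 ≈ 2.9852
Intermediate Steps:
c = 2118/1541 (c = -24*1/23 + 162*(1/67) = -24/23 + 162/67 = 2118/1541 ≈ 1.3744)
S(b, Z) = -3*b
-987/((c - 314) + S(6, 13)) = -987/((2118/1541 - 314) - 3*6) = -987/(-481756/1541 - 18) = -987/(-509494/1541) = -987*(-1541/509494) = 1520967/509494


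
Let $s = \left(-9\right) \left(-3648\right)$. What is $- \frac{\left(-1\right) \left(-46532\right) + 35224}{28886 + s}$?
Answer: $- \frac{40878}{30859} \approx -1.3247$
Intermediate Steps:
$s = 32832$
$- \frac{\left(-1\right) \left(-46532\right) + 35224}{28886 + s} = - \frac{\left(-1\right) \left(-46532\right) + 35224}{28886 + 32832} = - \frac{46532 + 35224}{61718} = - \frac{81756}{61718} = \left(-1\right) \frac{40878}{30859} = - \frac{40878}{30859}$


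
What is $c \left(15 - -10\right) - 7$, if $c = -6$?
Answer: $-157$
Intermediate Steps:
$c \left(15 - -10\right) - 7 = - 6 \left(15 - -10\right) - 7 = - 6 \left(15 + 10\right) - 7 = \left(-6\right) 25 - 7 = -150 - 7 = -157$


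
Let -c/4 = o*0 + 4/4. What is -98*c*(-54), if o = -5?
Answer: -21168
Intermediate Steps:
c = -4 (c = -4*(-5*0 + 4/4) = -4*(0 + 4*(¼)) = -4*(0 + 1) = -4*1 = -4)
-98*c*(-54) = -98*(-4)*(-54) = 392*(-54) = -21168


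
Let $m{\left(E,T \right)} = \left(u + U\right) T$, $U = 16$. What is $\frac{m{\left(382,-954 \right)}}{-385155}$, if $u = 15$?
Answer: $\frac{3286}{42795} \approx 0.076785$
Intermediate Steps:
$m{\left(E,T \right)} = 31 T$ ($m{\left(E,T \right)} = \left(15 + 16\right) T = 31 T$)
$\frac{m{\left(382,-954 \right)}}{-385155} = \frac{31 \left(-954\right)}{-385155} = \left(-29574\right) \left(- \frac{1}{385155}\right) = \frac{3286}{42795}$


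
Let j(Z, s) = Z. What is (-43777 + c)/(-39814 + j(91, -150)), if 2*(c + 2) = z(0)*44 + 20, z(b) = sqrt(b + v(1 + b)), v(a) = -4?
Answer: 43769/39723 - 44*I/39723 ≈ 1.1019 - 0.0011077*I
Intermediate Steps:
z(b) = sqrt(-4 + b) (z(b) = sqrt(b - 4) = sqrt(-4 + b))
c = 8 + 44*I (c = -2 + (sqrt(-4 + 0)*44 + 20)/2 = -2 + (sqrt(-4)*44 + 20)/2 = -2 + ((2*I)*44 + 20)/2 = -2 + (88*I + 20)/2 = -2 + (20 + 88*I)/2 = -2 + (10 + 44*I) = 8 + 44*I ≈ 8.0 + 44.0*I)
(-43777 + c)/(-39814 + j(91, -150)) = (-43777 + (8 + 44*I))/(-39814 + 91) = (-43769 + 44*I)/(-39723) = (-43769 + 44*I)*(-1/39723) = 43769/39723 - 44*I/39723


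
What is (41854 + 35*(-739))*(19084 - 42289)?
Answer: -371024745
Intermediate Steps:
(41854 + 35*(-739))*(19084 - 42289) = (41854 - 25865)*(-23205) = 15989*(-23205) = -371024745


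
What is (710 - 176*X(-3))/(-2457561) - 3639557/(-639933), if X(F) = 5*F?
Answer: 2980763188309/524224794471 ≈ 5.6860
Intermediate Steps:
(710 - 176*X(-3))/(-2457561) - 3639557/(-639933) = (710 - 880*(-3))/(-2457561) - 3639557/(-639933) = (710 - 176*(-15))*(-1/2457561) - 3639557*(-1/639933) = (710 + 2640)*(-1/2457561) + 3639557/639933 = 3350*(-1/2457561) + 3639557/639933 = -3350/2457561 + 3639557/639933 = 2980763188309/524224794471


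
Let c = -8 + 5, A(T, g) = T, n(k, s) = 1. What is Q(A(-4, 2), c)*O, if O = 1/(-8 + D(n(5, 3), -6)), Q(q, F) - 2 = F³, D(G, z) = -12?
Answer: 5/4 ≈ 1.2500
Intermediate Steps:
c = -3
Q(q, F) = 2 + F³
O = -1/20 (O = 1/(-8 - 12) = 1/(-20) = -1/20 ≈ -0.050000)
Q(A(-4, 2), c)*O = (2 + (-3)³)*(-1/20) = (2 - 27)*(-1/20) = -25*(-1/20) = 5/4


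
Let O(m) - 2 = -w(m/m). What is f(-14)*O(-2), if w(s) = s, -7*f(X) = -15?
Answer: 15/7 ≈ 2.1429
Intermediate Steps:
f(X) = 15/7 (f(X) = -1/7*(-15) = 15/7)
O(m) = 1 (O(m) = 2 - m/m = 2 - 1*1 = 2 - 1 = 1)
f(-14)*O(-2) = (15/7)*1 = 15/7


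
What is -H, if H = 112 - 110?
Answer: -2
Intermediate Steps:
H = 2
-H = -1*2 = -2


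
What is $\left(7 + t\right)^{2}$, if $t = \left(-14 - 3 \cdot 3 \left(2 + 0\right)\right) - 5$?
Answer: $900$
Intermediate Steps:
$t = -37$ ($t = \left(-14 - 3 \cdot 3 \cdot 2\right) - 5 = \left(-14 - 18\right) - 5 = -32 - 5 = -37$)
$\left(7 + t\right)^{2} = \left(7 - 37\right)^{2} = \left(-30\right)^{2} = 900$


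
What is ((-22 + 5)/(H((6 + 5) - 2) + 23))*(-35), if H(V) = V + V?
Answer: 595/41 ≈ 14.512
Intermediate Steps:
H(V) = 2*V
((-22 + 5)/(H((6 + 5) - 2) + 23))*(-35) = ((-22 + 5)/(2*((6 + 5) - 2) + 23))*(-35) = -17/(2*(11 - 2) + 23)*(-35) = -17/(2*9 + 23)*(-35) = -17/(18 + 23)*(-35) = -17/41*(-35) = 595/41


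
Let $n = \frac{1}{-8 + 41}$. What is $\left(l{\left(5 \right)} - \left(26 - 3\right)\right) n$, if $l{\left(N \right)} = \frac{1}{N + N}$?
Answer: $- \frac{229}{330} \approx -0.69394$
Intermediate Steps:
$l{\left(N \right)} = \frac{1}{2 N}$
$n = \frac{1}{33} \approx 0.030303$
$\left(l{\left(5 \right)} - \left(26 - 3\right)\right) n = \left(\frac{1}{2 \cdot 5} - \left(26 - 3\right)\right) \frac{1}{33} = \left(\frac{1}{2} \cdot \frac{1}{5} - \left(26 - 3\right)\right) \frac{1}{33} = \left(\frac{1}{10} - 23\right) \frac{1}{33} = \left(- \frac{229}{10}\right) \frac{1}{33} = - \frac{229}{330}$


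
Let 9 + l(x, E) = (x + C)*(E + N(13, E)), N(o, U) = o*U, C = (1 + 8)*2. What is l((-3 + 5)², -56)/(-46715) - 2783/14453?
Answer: 119407576/675171895 ≈ 0.17686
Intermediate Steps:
C = 18 (C = 9*2 = 18)
N(o, U) = U*o
l(x, E) = -9 + 14*E*(18 + x) (l(x, E) = -9 + (x + 18)*(E + E*13) = -9 + (18 + x)*(E + 13*E) = -9 + (18 + x)*(14*E) = -9 + 14*E*(18 + x))
l((-3 + 5)², -56)/(-46715) - 2783/14453 = (-9 + 252*(-56) + 14*(-56)*(-3 + 5)²)/(-46715) - 2783/14453 = (-9 - 14112 + 14*(-56)*2²)*(-1/46715) - 2783*1/14453 = (-9 - 14112 + 14*(-56)*4)*(-1/46715) - 2783/14453 = (-9 - 14112 - 3136)*(-1/46715) - 2783/14453 = -17257*(-1/46715) - 2783/14453 = 17257/46715 - 2783/14453 = 119407576/675171895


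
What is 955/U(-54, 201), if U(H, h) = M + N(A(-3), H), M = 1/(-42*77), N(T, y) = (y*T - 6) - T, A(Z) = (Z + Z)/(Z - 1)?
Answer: -308847/28621 ≈ -10.791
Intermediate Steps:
A(Z) = 2*Z/(-1 + Z) (A(Z) = (2*Z)/(-1 + Z) = 2*Z/(-1 + Z))
N(T, y) = -6 - T + T*y (N(T, y) = (T*y - 6) - T = (-6 + T*y) - T = -6 - T + T*y)
M = -1/3234 (M = -1/42*1/77 = -1/3234 ≈ -0.00030921)
U(H, h) = -12128/1617 + 3*H/2 (U(H, h) = -1/3234 + (-6 - 2*(-3)/(-1 - 3) + (2*(-3)/(-1 - 3))*H) = -1/3234 + (-6 - 2*(-3)/(-4) + (2*(-3)/(-4))*H) = -1/3234 + (-6 - 2*(-3)*(-1)/4 + (2*(-3)*(-¼))*H) = -1/3234 + (-6 - 1*3/2 + 3*H/2) = -1/3234 + (-6 - 3/2 + 3*H/2) = -1/3234 + (-15/2 + 3*H/2) = -12128/1617 + 3*H/2)
955/U(-54, 201) = 955/(-12128/1617 + (3/2)*(-54)) = 955/(-12128/1617 - 81) = 955/(-143105/1617) = 955*(-1617/143105) = -308847/28621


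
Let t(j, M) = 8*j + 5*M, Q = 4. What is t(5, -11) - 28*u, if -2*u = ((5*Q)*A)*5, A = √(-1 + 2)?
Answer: 1385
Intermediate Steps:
A = 1 (A = √1 = 1)
t(j, M) = 5*M + 8*j
u = -50 (u = -(5*4)*1*5/2 = -20*1*5/2 = -10*5 = -½*100 = -50)
t(5, -11) - 28*u = (5*(-11) + 8*5) - 28*(-50) = (-55 + 40) + 1400 = -15 + 1400 = 1385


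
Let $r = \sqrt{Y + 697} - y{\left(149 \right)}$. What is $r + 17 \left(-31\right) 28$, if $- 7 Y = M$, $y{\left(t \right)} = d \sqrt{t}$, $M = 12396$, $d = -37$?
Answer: $-14756 + 37 \sqrt{149} + \frac{i \sqrt{52619}}{7} \approx -14304.0 + 32.77 i$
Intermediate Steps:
$y{\left(t \right)} = - 37 \sqrt{t}$
$Y = - \frac{12396}{7}$ ($Y = \left(- \frac{1}{7}\right) 12396 = - \frac{12396}{7} \approx -1770.9$)
$r = 37 \sqrt{149} + \frac{i \sqrt{52619}}{7}$ ($r = \sqrt{- \frac{12396}{7} + 697} - - 37 \sqrt{149} = \sqrt{- \frac{7517}{7}} + 37 \sqrt{149} = \frac{i \sqrt{52619}}{7} + 37 \sqrt{149} = 37 \sqrt{149} + \frac{i \sqrt{52619}}{7} \approx 451.64 + 32.77 i$)
$r + 17 \left(-31\right) 28 = \left(37 \sqrt{149} + \frac{i \sqrt{52619}}{7}\right) + 17 \left(-31\right) 28 = \left(37 \sqrt{149} + \frac{i \sqrt{52619}}{7}\right) - 14756 = -14756 + 37 \sqrt{149} + \frac{i \sqrt{52619}}{7}$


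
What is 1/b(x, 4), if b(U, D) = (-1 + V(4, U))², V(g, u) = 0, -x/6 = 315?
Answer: 1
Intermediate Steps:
x = -1890 (x = -6*315 = -1890)
b(U, D) = 1 (b(U, D) = (-1 + 0)² = (-1)² = 1)
1/b(x, 4) = 1/1 = 1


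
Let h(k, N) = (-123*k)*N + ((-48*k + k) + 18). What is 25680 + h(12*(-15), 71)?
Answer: 1606098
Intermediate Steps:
h(k, N) = 18 - 47*k - 123*N*k (h(k, N) = -123*N*k + (-47*k + 18) = -123*N*k + (18 - 47*k) = 18 - 47*k - 123*N*k)
25680 + h(12*(-15), 71) = 25680 + (18 - 564*(-15) - 123*71*12*(-15)) = 25680 + (18 - 47*(-180) - 123*71*(-180)) = 25680 + (18 + 8460 + 1571940) = 25680 + 1580418 = 1606098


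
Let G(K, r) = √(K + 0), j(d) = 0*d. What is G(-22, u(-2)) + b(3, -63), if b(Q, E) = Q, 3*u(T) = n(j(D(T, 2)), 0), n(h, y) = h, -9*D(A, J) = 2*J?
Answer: 3 + I*√22 ≈ 3.0 + 4.6904*I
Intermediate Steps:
D(A, J) = -2*J/9
j(d) = 0
u(T) = 0 (u(T) = (⅓)*0 = 0)
G(K, r) = √K
G(-22, u(-2)) + b(3, -63) = √(-22) + 3 = I*√22 + 3 = 3 + I*√22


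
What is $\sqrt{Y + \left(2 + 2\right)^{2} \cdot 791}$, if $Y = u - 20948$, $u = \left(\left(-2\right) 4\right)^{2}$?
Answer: $22 i \sqrt{17} \approx 90.708 i$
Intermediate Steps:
$u = 64$ ($u = \left(-8\right)^{2} = 64$)
$Y = -20884$ ($Y = 64 - 20948 = -20884$)
$\sqrt{Y + \left(2 + 2\right)^{2} \cdot 791} = \sqrt{-20884 + \left(2 + 2\right)^{2} \cdot 791} = \sqrt{-20884 + 4^{2} \cdot 791} = \sqrt{-20884 + 16 \cdot 791} = \sqrt{-20884 + 12656} = \sqrt{-8228} = 22 i \sqrt{17}$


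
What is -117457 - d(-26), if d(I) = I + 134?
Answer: -117565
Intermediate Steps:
d(I) = 134 + I
-117457 - d(-26) = -117457 - (134 - 26) = -117457 - 1*108 = -117457 - 108 = -117565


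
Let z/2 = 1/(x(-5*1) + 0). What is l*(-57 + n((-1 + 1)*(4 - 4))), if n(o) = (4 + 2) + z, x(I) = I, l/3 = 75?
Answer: -11565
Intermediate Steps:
l = 225 (l = 3*75 = 225)
z = -⅖ (z = 2/(-5*1 + 0) = 2/(-5 + 0) = 2/(-5) = 2*(-⅕) = -⅖ ≈ -0.40000)
n(o) = 28/5 (n(o) = (4 + 2) - ⅖ = 6 - ⅖ = 28/5)
l*(-57 + n((-1 + 1)*(4 - 4))) = 225*(-57 + 28/5) = 225*(-257/5) = -11565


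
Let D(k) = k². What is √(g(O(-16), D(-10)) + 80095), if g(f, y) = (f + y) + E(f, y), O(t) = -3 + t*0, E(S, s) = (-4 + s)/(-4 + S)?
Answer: 4*√245546/7 ≈ 283.16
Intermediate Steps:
E(S, s) = (-4 + s)/(-4 + S)
O(t) = -3 (O(t) = -3 + 0 = -3)
g(f, y) = f + y + (-4 + y)/(-4 + f) (g(f, y) = (f + y) + (-4 + y)/(-4 + f) = f + y + (-4 + y)/(-4 + f))
√(g(O(-16), D(-10)) + 80095) = √((-4 + (-10)² + (-4 - 3)*(-3 + (-10)²))/(-4 - 3) + 80095) = √((-4 + 100 - 7*(-3 + 100))/(-7) + 80095) = √(-(-4 + 100 - 7*97)/7 + 80095) = √(-(-4 + 100 - 679)/7 + 80095) = √(-⅐*(-583) + 80095) = √(583/7 + 80095) = √(561248/7) = 4*√245546/7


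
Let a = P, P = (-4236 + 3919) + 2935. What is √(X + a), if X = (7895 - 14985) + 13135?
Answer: √8663 ≈ 93.075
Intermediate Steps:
X = 6045 (X = -7090 + 13135 = 6045)
P = 2618 (P = -317 + 2935 = 2618)
a = 2618
√(X + a) = √(6045 + 2618) = √8663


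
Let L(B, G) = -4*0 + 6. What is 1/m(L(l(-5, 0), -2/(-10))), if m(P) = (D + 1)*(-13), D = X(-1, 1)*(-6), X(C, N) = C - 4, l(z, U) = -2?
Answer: -1/403 ≈ -0.0024814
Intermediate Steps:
X(C, N) = -4 + C
D = 30 (D = (-4 - 1)*(-6) = -5*(-6) = 30)
L(B, G) = 6 (L(B, G) = 0 + 6 = 6)
m(P) = -403 (m(P) = (30 + 1)*(-13) = 31*(-13) = -403)
1/m(L(l(-5, 0), -2/(-10))) = 1/(-403) = -1/403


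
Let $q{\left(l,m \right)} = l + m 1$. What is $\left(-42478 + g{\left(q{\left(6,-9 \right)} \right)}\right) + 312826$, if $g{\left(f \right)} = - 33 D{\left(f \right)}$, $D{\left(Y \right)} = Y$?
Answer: $270447$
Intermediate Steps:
$q{\left(l,m \right)} = l + m$
$g{\left(f \right)} = - 33 f$
$\left(-42478 + g{\left(q{\left(6,-9 \right)} \right)}\right) + 312826 = \left(-42478 - 33 \left(6 - 9\right)\right) + 312826 = \left(-42478 - -99\right) + 312826 = \left(-42478 + 99\right) + 312826 = -42379 + 312826 = 270447$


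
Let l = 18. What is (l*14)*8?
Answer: 2016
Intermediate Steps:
(l*14)*8 = (18*14)*8 = 252*8 = 2016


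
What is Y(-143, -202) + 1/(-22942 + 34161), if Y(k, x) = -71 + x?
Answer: -3062786/11219 ≈ -273.00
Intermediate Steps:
Y(-143, -202) + 1/(-22942 + 34161) = (-71 - 202) + 1/(-22942 + 34161) = -273 + 1/11219 = -3062786/11219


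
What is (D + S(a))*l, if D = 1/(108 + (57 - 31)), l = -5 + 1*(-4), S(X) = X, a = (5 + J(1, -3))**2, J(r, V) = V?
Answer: -4833/134 ≈ -36.067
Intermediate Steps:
a = 4 (a = (5 - 3)**2 = 2**2 = 4)
l = -9 (l = -5 - 4 = -9)
D = 1/134 (D = 1/(108 + 26) = 1/134 ≈ 0.0074627)
(D + S(a))*l = (1/134 + 4)*(-9) = (537/134)*(-9) = -4833/134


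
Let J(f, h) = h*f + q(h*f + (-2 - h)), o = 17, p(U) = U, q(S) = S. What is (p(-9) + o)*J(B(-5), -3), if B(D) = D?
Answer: 248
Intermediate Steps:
J(f, h) = -2 - h + 2*f*h (J(f, h) = h*f + (h*f + (-2 - h)) = f*h + (f*h + (-2 - h)) = f*h + (-2 - h + f*h) = -2 - h + 2*f*h)
(p(-9) + o)*J(B(-5), -3) = (-9 + 17)*(-2 - 1*(-3) + 2*(-5)*(-3)) = 8*(-2 + 3 + 30) = 8*31 = 248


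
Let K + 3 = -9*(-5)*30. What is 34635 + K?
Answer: 35982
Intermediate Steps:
K = 1347 (K = -3 - 9*(-5)*30 = -3 + 45*30 = -3 + 1350 = 1347)
34635 + K = 34635 + 1347 = 35982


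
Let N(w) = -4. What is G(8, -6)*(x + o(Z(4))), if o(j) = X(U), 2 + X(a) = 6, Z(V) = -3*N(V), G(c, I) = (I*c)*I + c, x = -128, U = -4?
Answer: -36704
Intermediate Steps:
G(c, I) = c + c*I² (G(c, I) = c*I² + c = c + c*I²)
Z(V) = 12 (Z(V) = -3*(-4) = 12)
X(a) = 4 (X(a) = -2 + 6 = 4)
o(j) = 4
G(8, -6)*(x + o(Z(4))) = (8*(1 + (-6)²))*(-128 + 4) = (8*(1 + 36))*(-124) = (8*37)*(-124) = 296*(-124) = -36704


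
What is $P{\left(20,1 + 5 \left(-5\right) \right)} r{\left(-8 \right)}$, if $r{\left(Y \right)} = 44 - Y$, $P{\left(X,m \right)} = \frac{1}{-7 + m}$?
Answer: $- \frac{52}{31} \approx -1.6774$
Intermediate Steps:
$P{\left(20,1 + 5 \left(-5\right) \right)} r{\left(-8 \right)} = \frac{44 - -8}{-7 + \left(1 + 5 \left(-5\right)\right)} = \frac{44 + 8}{-7 + \left(1 - 25\right)} = \frac{1}{-7 - 24} \cdot 52 = \frac{1}{-31} \cdot 52 = \left(- \frac{1}{31}\right) 52 = - \frac{52}{31}$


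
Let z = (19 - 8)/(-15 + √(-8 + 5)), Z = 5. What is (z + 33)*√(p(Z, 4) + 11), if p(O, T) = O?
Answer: 2453/19 - 11*I*√3/57 ≈ 129.11 - 0.33426*I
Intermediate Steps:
z = 11/(-15 + I*√3) (z = 11/(-15 + √(-3)) = 11/(-15 + I*√3) ≈ -0.72368 - 0.083564*I)
(z + 33)*√(p(Z, 4) + 11) = ((-55/76 - 11*I*√3/228) + 33)*√(5 + 11) = (2453/76 - 11*I*√3/228)*√16 = (2453/76 - 11*I*√3/228)*4 = 2453/19 - 11*I*√3/57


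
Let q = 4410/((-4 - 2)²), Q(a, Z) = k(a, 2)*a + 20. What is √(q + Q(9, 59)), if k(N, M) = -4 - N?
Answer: √102/2 ≈ 5.0498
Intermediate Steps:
Q(a, Z) = 20 + a*(-4 - a) (Q(a, Z) = (-4 - a)*a + 20 = a*(-4 - a) + 20 = 20 + a*(-4 - a))
q = 245/2 (q = 4410/((-6)²) = 4410/36 = 4410*(1/36) = 245/2 ≈ 122.50)
√(q + Q(9, 59)) = √(245/2 + (20 - 1*9*(4 + 9))) = √(245/2 + (20 - 1*9*13)) = √(245/2 + (20 - 117)) = √(245/2 - 97) = √(51/2) = √102/2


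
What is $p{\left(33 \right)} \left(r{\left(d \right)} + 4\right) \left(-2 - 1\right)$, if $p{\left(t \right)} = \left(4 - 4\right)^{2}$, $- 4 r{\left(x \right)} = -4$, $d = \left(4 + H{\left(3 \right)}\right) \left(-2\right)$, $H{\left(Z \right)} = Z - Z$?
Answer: $0$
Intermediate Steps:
$H{\left(Z \right)} = 0$
$d = -8$ ($d = \left(4 + 0\right) \left(-2\right) = 4 \left(-2\right) = -8$)
$r{\left(x \right)} = 1$ ($r{\left(x \right)} = \left(- \frac{1}{4}\right) \left(-4\right) = 1$)
$p{\left(t \right)} = 0$ ($p{\left(t \right)} = 0^{2} = 0$)
$p{\left(33 \right)} \left(r{\left(d \right)} + 4\right) \left(-2 - 1\right) = 0 \left(1 + 4\right) \left(-2 - 1\right) = 0 \cdot 5 \left(-3\right) = 0 \left(-15\right) = 0$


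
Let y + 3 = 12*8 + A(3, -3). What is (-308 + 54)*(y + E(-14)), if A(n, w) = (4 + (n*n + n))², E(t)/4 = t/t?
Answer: -89662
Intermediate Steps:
E(t) = 4 (E(t) = 4*(t/t) = 4*1 = 4)
A(n, w) = (4 + n + n²)² (A(n, w) = (4 + (n² + n))² = (4 + (n + n²))² = (4 + n + n²)²)
y = 349 (y = -3 + (12*8 + (4 + 3 + 3²)²) = -3 + (96 + (4 + 3 + 9)²) = -3 + (96 + 16²) = -3 + (96 + 256) = -3 + 352 = 349)
(-308 + 54)*(y + E(-14)) = (-308 + 54)*(349 + 4) = -254*353 = -89662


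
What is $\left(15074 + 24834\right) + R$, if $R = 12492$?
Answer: $52400$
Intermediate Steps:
$\left(15074 + 24834\right) + R = \left(15074 + 24834\right) + 12492 = 39908 + 12492 = 52400$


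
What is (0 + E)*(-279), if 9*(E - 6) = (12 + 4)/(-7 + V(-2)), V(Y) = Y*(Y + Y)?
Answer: -2170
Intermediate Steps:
V(Y) = 2*Y² (V(Y) = Y*(2*Y) = 2*Y²)
E = 70/9 (E = 6 + ((12 + 4)/(-7 + 2*(-2)²))/9 = 6 + (16/(-7 + 2*4))/9 = 6 + (16/(-7 + 8))/9 = 6 + (16/1)/9 = 6 + (1*16)/9 = 6 + (⅑)*16 = 6 + 16/9 = 70/9 ≈ 7.7778)
(0 + E)*(-279) = (0 + 70/9)*(-279) = (70/9)*(-279) = -2170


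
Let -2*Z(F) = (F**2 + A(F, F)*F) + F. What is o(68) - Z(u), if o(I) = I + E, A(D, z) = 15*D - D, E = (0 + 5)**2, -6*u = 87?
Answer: 13301/8 ≈ 1662.6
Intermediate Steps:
u = -29/2 (u = -1/6*87 = -29/2 ≈ -14.500)
E = 25 (E = 5**2 = 25)
A(D, z) = 14*D
Z(F) = -15*F**2/2 - F/2 (Z(F) = -((F**2 + (14*F)*F) + F)/2 = -((F**2 + 14*F**2) + F)/2 = -(15*F**2 + F)/2 = -(F + 15*F**2)/2 = -15*F**2/2 - F/2)
o(I) = 25 + I (o(I) = I + 25 = 25 + I)
o(68) - Z(u) = (25 + 68) - (-1)*(-29)*(1 + 15*(-29/2))/(2*2) = 93 - (-1)*(-29)*(1 - 435/2)/(2*2) = 93 - (-1)*(-29)*(-433)/(2*2*2) = 93 - 1*(-12557/8) = 93 + 12557/8 = 13301/8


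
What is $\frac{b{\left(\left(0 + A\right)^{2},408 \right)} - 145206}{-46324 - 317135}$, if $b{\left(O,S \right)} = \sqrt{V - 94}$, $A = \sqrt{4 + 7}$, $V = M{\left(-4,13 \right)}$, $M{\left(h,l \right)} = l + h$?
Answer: $\frac{48402}{121153} - \frac{i \sqrt{85}}{363459} \approx 0.39951 - 2.5366 \cdot 10^{-5} i$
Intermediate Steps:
$M{\left(h,l \right)} = h + l$
$V = 9$ ($V = -4 + 13 = 9$)
$A = \sqrt{11} \approx 3.3166$
$b{\left(O,S \right)} = i \sqrt{85}$ ($b{\left(O,S \right)} = \sqrt{9 - 94} = \sqrt{-85} = i \sqrt{85}$)
$\frac{b{\left(\left(0 + A\right)^{2},408 \right)} - 145206}{-46324 - 317135} = \frac{i \sqrt{85} - 145206}{-46324 - 317135} = \frac{-145206 + i \sqrt{85}}{-363459} = \left(-145206 + i \sqrt{85}\right) \left(- \frac{1}{363459}\right) = \frac{48402}{121153} - \frac{i \sqrt{85}}{363459}$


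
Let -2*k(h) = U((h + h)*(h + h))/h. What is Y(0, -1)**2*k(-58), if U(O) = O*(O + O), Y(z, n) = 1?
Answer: 3121792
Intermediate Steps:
U(O) = 2*O**2 (U(O) = O*(2*O) = 2*O**2)
k(h) = -16*h**3 (k(h) = -2*((h + h)*(h + h))**2/(2*h) = -2*((2*h)*(2*h))**2/(2*h) = -2*(4*h**2)**2/(2*h) = -2*(16*h**4)/(2*h) = -32*h**4/(2*h) = -16*h**3)
Y(0, -1)**2*k(-58) = 1**2*(-16*(-58)**3) = 1*(-16*(-195112)) = 1*3121792 = 3121792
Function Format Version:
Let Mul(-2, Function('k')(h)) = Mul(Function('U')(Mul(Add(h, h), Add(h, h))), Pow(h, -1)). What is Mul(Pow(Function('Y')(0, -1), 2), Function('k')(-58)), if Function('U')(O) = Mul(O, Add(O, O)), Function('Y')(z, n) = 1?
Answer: 3121792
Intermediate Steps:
Function('U')(O) = Mul(2, Pow(O, 2)) (Function('U')(O) = Mul(O, Mul(2, O)) = Mul(2, Pow(O, 2)))
Function('k')(h) = Mul(-16, Pow(h, 3)) (Function('k')(h) = Mul(Rational(-1, 2), Mul(Mul(2, Pow(Mul(Add(h, h), Add(h, h)), 2)), Pow(h, -1))) = Mul(Rational(-1, 2), Mul(Mul(2, Pow(Mul(Mul(2, h), Mul(2, h)), 2)), Pow(h, -1))) = Mul(Rational(-1, 2), Mul(Mul(2, Pow(Mul(4, Pow(h, 2)), 2)), Pow(h, -1))) = Mul(Rational(-1, 2), Mul(Mul(2, Mul(16, Pow(h, 4))), Pow(h, -1))) = Mul(Rational(-1, 2), Mul(Mul(32, Pow(h, 4)), Pow(h, -1))) = Mul(Rational(-1, 2), Mul(32, Pow(h, 3))) = Mul(-16, Pow(h, 3)))
Mul(Pow(Function('Y')(0, -1), 2), Function('k')(-58)) = Mul(Pow(1, 2), Mul(-16, Pow(-58, 3))) = Mul(1, Mul(-16, -195112)) = Mul(1, 3121792) = 3121792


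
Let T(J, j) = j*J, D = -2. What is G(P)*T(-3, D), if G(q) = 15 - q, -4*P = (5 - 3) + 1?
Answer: 189/2 ≈ 94.500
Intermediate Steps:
P = -¾ (P = -((5 - 3) + 1)/4 = -(2 + 1)/4 = -¼*3 = -¾ ≈ -0.75000)
T(J, j) = J*j
G(P)*T(-3, D) = (15 - 1*(-¾))*(-3*(-2)) = (15 + ¾)*6 = (63/4)*6 = 189/2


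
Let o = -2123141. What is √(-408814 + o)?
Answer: I*√2531955 ≈ 1591.2*I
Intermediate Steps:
√(-408814 + o) = √(-408814 - 2123141) = √(-2531955) = I*√2531955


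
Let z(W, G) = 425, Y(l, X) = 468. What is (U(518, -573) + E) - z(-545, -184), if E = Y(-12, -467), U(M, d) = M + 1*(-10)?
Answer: 551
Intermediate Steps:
U(M, d) = -10 + M (U(M, d) = M - 10 = -10 + M)
E = 468
(U(518, -573) + E) - z(-545, -184) = ((-10 + 518) + 468) - 1*425 = (508 + 468) - 425 = 976 - 425 = 551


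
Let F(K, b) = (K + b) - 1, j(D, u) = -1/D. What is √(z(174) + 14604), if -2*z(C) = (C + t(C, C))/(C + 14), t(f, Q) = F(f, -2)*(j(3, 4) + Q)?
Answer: 17*√1776318/188 ≈ 120.52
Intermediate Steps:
F(K, b) = -1 + K + b
t(f, Q) = (-3 + f)*(-⅓ + Q) (t(f, Q) = (-1 + f - 2)*(-1/3 + Q) = (-3 + f)*(-1*⅓ + Q) = (-3 + f)*(-⅓ + Q))
z(C) = -(C + (-1 + 3*C)*(-3 + C)/3)/(2*(14 + C)) (z(C) = -(C + (-1 + 3*C)*(-3 + C)/3)/(2*(C + 14)) = -(C + (-1 + 3*C)*(-3 + C)/3)/(2*(14 + C)))
√(z(174) + 14604) = √((-3 - 3*174² + 7*174)/(6*(14 + 174)) + 14604) = √((⅙)*(-3 - 3*30276 + 1218)/188 + 14604) = √((⅙)*(1/188)*(-3 - 90828 + 1218) + 14604) = √((⅙)*(1/188)*(-89613) + 14604) = √(-29871/376 + 14604) = √(5461233/376) = 17*√1776318/188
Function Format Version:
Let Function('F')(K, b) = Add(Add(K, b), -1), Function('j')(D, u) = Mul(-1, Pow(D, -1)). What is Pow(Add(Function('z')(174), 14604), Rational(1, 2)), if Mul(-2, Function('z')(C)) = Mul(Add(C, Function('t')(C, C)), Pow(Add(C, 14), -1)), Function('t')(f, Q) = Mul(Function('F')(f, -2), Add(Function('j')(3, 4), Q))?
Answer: Mul(Rational(17, 188), Pow(1776318, Rational(1, 2))) ≈ 120.52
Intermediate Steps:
Function('F')(K, b) = Add(-1, K, b)
Function('t')(f, Q) = Mul(Add(-3, f), Add(Rational(-1, 3), Q)) (Function('t')(f, Q) = Mul(Add(-1, f, -2), Add(Mul(-1, Pow(3, -1)), Q)) = Mul(Add(-3, f), Add(Mul(-1, Rational(1, 3)), Q)) = Mul(Add(-3, f), Add(Rational(-1, 3), Q)))
Function('z')(C) = Mul(Rational(-1, 2), Pow(Add(14, C), -1), Add(C, Mul(Rational(1, 3), Add(-1, Mul(3, C)), Add(-3, C)))) (Function('z')(C) = Mul(Rational(-1, 2), Mul(Add(C, Mul(Rational(1, 3), Add(-1, Mul(3, C)), Add(-3, C))), Pow(Add(C, 14), -1))) = Mul(Rational(-1, 2), Mul(Add(C, Mul(Rational(1, 3), Add(-1, Mul(3, C)), Add(-3, C))), Pow(Add(14, C), -1))) = Mul(Rational(-1, 2), Mul(Pow(Add(14, C), -1), Add(C, Mul(Rational(1, 3), Add(-1, Mul(3, C)), Add(-3, C))))) = Mul(Rational(-1, 2), Pow(Add(14, C), -1), Add(C, Mul(Rational(1, 3), Add(-1, Mul(3, C)), Add(-3, C)))))
Pow(Add(Function('z')(174), 14604), Rational(1, 2)) = Pow(Add(Mul(Rational(1, 6), Pow(Add(14, 174), -1), Add(-3, Mul(-3, Pow(174, 2)), Mul(7, 174))), 14604), Rational(1, 2)) = Pow(Add(Mul(Rational(1, 6), Pow(188, -1), Add(-3, Mul(-3, 30276), 1218)), 14604), Rational(1, 2)) = Pow(Add(Mul(Rational(1, 6), Rational(1, 188), Add(-3, -90828, 1218)), 14604), Rational(1, 2)) = Pow(Add(Mul(Rational(1, 6), Rational(1, 188), -89613), 14604), Rational(1, 2)) = Pow(Add(Rational(-29871, 376), 14604), Rational(1, 2)) = Pow(Rational(5461233, 376), Rational(1, 2)) = Mul(Rational(17, 188), Pow(1776318, Rational(1, 2)))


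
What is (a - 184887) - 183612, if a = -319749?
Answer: -688248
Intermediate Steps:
(a - 184887) - 183612 = (-319749 - 184887) - 183612 = -504636 - 183612 = -688248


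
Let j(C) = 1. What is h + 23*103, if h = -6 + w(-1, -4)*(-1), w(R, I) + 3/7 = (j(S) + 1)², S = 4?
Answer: 16516/7 ≈ 2359.4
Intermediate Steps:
w(R, I) = 25/7 (w(R, I) = -3/7 + (1 + 1)² = -3/7 + 2² = -3/7 + 4 = 25/7)
h = -67/7 (h = -6 + (25/7)*(-1) = -6 - 25/7 = -67/7 ≈ -9.5714)
h + 23*103 = -67/7 + 23*103 = -67/7 + 2369 = 16516/7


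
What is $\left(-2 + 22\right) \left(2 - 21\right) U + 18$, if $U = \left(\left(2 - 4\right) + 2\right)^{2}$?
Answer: $18$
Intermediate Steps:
$U = 0$ ($U = \left(\left(2 - 4\right) + 2\right)^{2} = \left(-2 + 2\right)^{2} = 0^{2} = 0$)
$\left(-2 + 22\right) \left(2 - 21\right) U + 18 = \left(-2 + 22\right) \left(2 - 21\right) 0 + 18 = 20 \left(-19\right) 0 + 18 = \left(-380\right) 0 + 18 = 0 + 18 = 18$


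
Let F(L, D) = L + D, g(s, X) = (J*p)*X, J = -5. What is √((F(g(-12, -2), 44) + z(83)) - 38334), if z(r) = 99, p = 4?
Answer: 9*I*√471 ≈ 195.32*I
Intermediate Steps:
g(s, X) = -20*X (g(s, X) = (-5*4)*X = -20*X)
F(L, D) = D + L
√((F(g(-12, -2), 44) + z(83)) - 38334) = √(((44 - 20*(-2)) + 99) - 38334) = √(((44 + 40) + 99) - 38334) = √((84 + 99) - 38334) = √(183 - 38334) = √(-38151) = 9*I*√471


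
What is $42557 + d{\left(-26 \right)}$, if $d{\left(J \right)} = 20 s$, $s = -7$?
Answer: $42417$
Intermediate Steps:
$d{\left(J \right)} = -140$ ($d{\left(J \right)} = 20 \left(-7\right) = -140$)
$42557 + d{\left(-26 \right)} = 42557 - 140 = 42417$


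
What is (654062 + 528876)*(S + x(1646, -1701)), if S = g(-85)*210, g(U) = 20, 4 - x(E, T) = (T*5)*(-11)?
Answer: -105696693238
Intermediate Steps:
x(E, T) = 4 + 55*T (x(E, T) = 4 - T*5*(-11) = 4 - 5*T*(-11) = 4 - (-55)*T = 4 + 55*T)
S = 4200 (S = 20*210 = 4200)
(654062 + 528876)*(S + x(1646, -1701)) = (654062 + 528876)*(4200 + (4 + 55*(-1701))) = 1182938*(4200 + (4 - 93555)) = 1182938*(4200 - 93551) = 1182938*(-89351) = -105696693238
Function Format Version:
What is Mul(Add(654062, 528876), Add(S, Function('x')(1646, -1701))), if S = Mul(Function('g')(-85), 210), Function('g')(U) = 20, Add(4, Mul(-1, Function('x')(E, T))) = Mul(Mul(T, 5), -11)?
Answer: -105696693238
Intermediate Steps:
Function('x')(E, T) = Add(4, Mul(55, T)) (Function('x')(E, T) = Add(4, Mul(-1, Mul(Mul(T, 5), -11))) = Add(4, Mul(-1, Mul(Mul(5, T), -11))) = Add(4, Mul(-1, Mul(-55, T))) = Add(4, Mul(55, T)))
S = 4200 (S = Mul(20, 210) = 4200)
Mul(Add(654062, 528876), Add(S, Function('x')(1646, -1701))) = Mul(Add(654062, 528876), Add(4200, Add(4, Mul(55, -1701)))) = Mul(1182938, Add(4200, Add(4, -93555))) = Mul(1182938, Add(4200, -93551)) = Mul(1182938, -89351) = -105696693238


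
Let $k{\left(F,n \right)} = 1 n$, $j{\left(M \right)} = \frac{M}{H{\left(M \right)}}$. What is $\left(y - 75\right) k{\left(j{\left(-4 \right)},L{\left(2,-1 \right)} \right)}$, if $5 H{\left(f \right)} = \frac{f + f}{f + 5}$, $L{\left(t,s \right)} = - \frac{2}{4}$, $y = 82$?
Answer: $- \frac{7}{2} \approx -3.5$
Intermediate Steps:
$L{\left(t,s \right)} = - \frac{1}{2}$ ($L{\left(t,s \right)} = \left(-2\right) \frac{1}{4} = - \frac{1}{2}$)
$H{\left(f \right)} = \frac{2 f}{5 \left(5 + f\right)}$ ($H{\left(f \right)} = \frac{\left(f + f\right) \frac{1}{f + 5}}{5} = \frac{2 f \frac{1}{5 + f}}{5} = \frac{2 f}{5 \left(5 + f\right)}$)
$j{\left(M \right)} = \frac{25}{2} + \frac{5 M}{2}$ ($j{\left(M \right)} = \frac{M}{\frac{2}{5} M \frac{1}{5 + M}} = M \frac{5 \left(5 + M\right)}{2 M} = \frac{25}{2} + \frac{5 M}{2}$)
$k{\left(F,n \right)} = n$
$\left(y - 75\right) k{\left(j{\left(-4 \right)},L{\left(2,-1 \right)} \right)} = \left(82 - 75\right) \left(- \frac{1}{2}\right) = 7 \left(- \frac{1}{2}\right) = - \frac{7}{2}$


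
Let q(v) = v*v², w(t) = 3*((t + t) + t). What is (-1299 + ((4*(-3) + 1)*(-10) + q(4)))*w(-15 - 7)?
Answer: 222750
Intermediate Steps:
w(t) = 9*t (w(t) = 3*(2*t + t) = 3*(3*t) = 9*t)
q(v) = v³
(-1299 + ((4*(-3) + 1)*(-10) + q(4)))*w(-15 - 7) = (-1299 + ((4*(-3) + 1)*(-10) + 4³))*(9*(-15 - 7)) = (-1299 + ((-12 + 1)*(-10) + 64))*(9*(-22)) = (-1299 + (-11*(-10) + 64))*(-198) = (-1299 + (110 + 64))*(-198) = (-1299 + 174)*(-198) = -1125*(-198) = 222750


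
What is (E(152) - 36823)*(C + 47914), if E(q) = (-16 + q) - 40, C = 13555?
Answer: -2257571963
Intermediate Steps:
E(q) = -56 + q
(E(152) - 36823)*(C + 47914) = ((-56 + 152) - 36823)*(13555 + 47914) = (96 - 36823)*61469 = -36727*61469 = -2257571963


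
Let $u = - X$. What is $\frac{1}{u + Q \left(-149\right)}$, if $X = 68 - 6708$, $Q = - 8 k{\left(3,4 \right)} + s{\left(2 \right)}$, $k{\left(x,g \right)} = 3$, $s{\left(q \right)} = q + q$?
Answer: $\frac{1}{9620} \approx 0.00010395$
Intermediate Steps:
$s{\left(q \right)} = 2 q$
$Q = -20$ ($Q = \left(-8\right) 3 + 2 \cdot 2 = -24 + 4 = -20$)
$X = -6640$ ($X = 68 - 6708 = -6640$)
$u = 6640$ ($u = \left(-1\right) \left(-6640\right) = 6640$)
$\frac{1}{u + Q \left(-149\right)} = \frac{1}{6640 - -2980} = \frac{1}{6640 + 2980} = \frac{1}{9620}$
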